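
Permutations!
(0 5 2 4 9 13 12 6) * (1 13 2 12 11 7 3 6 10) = (0 5 12 10 1 13 11 7 3 6)(2 4 9) = [5, 13, 4, 6, 9, 12, 0, 3, 8, 2, 1, 7, 10, 11]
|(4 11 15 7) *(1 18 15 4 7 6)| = 4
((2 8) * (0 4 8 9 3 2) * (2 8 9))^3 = (0 3 4 8 9) = [3, 1, 2, 4, 8, 5, 6, 7, 9, 0]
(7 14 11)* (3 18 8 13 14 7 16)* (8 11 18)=(3 8 13 14 18 11 16)=[0, 1, 2, 8, 4, 5, 6, 7, 13, 9, 10, 16, 12, 14, 18, 15, 3, 17, 11]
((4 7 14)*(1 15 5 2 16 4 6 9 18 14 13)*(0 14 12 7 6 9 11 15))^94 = (0 13 12 9)(1 7 18 14)(2 6 5 4 15 16 11) = [13, 7, 6, 3, 15, 4, 5, 18, 8, 0, 10, 2, 9, 12, 1, 16, 11, 17, 14]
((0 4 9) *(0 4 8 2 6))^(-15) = (0 8 2 6)(4 9) = [8, 1, 6, 3, 9, 5, 0, 7, 2, 4]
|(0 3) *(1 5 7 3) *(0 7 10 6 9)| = |(0 1 5 10 6 9)(3 7)| = 6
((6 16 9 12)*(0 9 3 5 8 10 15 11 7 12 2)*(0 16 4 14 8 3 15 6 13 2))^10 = [0, 1, 11, 3, 4, 5, 6, 2, 8, 9, 10, 13, 16, 15, 14, 12, 7] = (2 11 13 15 12 16 7)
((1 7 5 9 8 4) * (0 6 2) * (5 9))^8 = [2, 8, 6, 3, 9, 5, 0, 4, 7, 1] = (0 2 6)(1 8 7 4 9)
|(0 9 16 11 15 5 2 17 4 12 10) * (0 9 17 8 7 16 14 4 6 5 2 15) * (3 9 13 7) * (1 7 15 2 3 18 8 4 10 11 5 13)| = |(0 17 6 13 15 3 9 14 10 1 7 16 5 2 4 12 11)(8 18)| = 34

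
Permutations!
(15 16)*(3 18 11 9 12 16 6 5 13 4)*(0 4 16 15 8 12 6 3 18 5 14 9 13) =(0 4 18 11 13 16 8 12 15 3 5)(6 14 9) =[4, 1, 2, 5, 18, 0, 14, 7, 12, 6, 10, 13, 15, 16, 9, 3, 8, 17, 11]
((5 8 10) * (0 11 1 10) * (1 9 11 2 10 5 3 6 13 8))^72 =[10, 1, 3, 13, 4, 5, 8, 7, 2, 9, 6, 11, 12, 0] =(0 10 6 8 2 3 13)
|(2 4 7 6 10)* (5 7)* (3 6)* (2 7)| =12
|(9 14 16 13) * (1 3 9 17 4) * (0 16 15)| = 10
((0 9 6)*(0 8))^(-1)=(0 8 6 9)=[8, 1, 2, 3, 4, 5, 9, 7, 6, 0]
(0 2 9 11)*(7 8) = (0 2 9 11)(7 8) = [2, 1, 9, 3, 4, 5, 6, 8, 7, 11, 10, 0]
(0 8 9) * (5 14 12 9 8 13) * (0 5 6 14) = [13, 1, 2, 3, 4, 0, 14, 7, 8, 5, 10, 11, 9, 6, 12] = (0 13 6 14 12 9 5)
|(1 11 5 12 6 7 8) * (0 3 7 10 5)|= |(0 3 7 8 1 11)(5 12 6 10)|= 12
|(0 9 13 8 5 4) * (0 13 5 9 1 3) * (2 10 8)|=21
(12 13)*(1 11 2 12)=[0, 11, 12, 3, 4, 5, 6, 7, 8, 9, 10, 2, 13, 1]=(1 11 2 12 13)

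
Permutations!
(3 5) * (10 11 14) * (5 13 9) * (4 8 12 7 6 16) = (3 13 9 5)(4 8 12 7 6 16)(10 11 14) = [0, 1, 2, 13, 8, 3, 16, 6, 12, 5, 11, 14, 7, 9, 10, 15, 4]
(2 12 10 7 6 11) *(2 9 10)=(2 12)(6 11 9 10 7)=[0, 1, 12, 3, 4, 5, 11, 6, 8, 10, 7, 9, 2]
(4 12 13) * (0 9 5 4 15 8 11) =(0 9 5 4 12 13 15 8 11) =[9, 1, 2, 3, 12, 4, 6, 7, 11, 5, 10, 0, 13, 15, 14, 8]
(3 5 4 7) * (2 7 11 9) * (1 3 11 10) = (1 3 5 4 10)(2 7 11 9) = [0, 3, 7, 5, 10, 4, 6, 11, 8, 2, 1, 9]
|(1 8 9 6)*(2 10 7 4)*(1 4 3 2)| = |(1 8 9 6 4)(2 10 7 3)| = 20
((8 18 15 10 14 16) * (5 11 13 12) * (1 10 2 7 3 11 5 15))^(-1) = [0, 18, 15, 7, 4, 5, 6, 2, 16, 9, 1, 3, 13, 11, 10, 12, 14, 17, 8] = (1 18 8 16 14 10)(2 15 12 13 11 3 7)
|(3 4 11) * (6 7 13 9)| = 12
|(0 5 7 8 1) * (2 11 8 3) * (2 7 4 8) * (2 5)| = |(0 2 11 5 4 8 1)(3 7)| = 14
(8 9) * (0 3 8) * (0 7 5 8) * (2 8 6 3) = (0 2 8 9 7 5 6 3) = [2, 1, 8, 0, 4, 6, 3, 5, 9, 7]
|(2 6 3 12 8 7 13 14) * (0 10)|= 8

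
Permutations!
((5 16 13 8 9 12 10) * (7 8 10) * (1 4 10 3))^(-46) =[0, 5, 2, 10, 16, 3, 6, 9, 12, 7, 13, 11, 8, 4, 14, 15, 1] =(1 5 3 10 13 4 16)(7 9)(8 12)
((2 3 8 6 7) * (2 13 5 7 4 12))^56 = (2 8 4)(3 6 12)(5 13 7) = [0, 1, 8, 6, 2, 13, 12, 5, 4, 9, 10, 11, 3, 7]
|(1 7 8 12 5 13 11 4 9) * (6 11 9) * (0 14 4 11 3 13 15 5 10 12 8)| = 18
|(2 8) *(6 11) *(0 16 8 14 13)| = 6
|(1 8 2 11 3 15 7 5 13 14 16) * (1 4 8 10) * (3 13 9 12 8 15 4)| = 26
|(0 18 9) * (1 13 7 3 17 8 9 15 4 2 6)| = 13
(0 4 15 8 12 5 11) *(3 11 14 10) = (0 4 15 8 12 5 14 10 3 11) = [4, 1, 2, 11, 15, 14, 6, 7, 12, 9, 3, 0, 5, 13, 10, 8]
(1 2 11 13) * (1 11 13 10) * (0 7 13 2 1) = [7, 1, 2, 3, 4, 5, 6, 13, 8, 9, 0, 10, 12, 11] = (0 7 13 11 10)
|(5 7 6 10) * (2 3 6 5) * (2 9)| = 10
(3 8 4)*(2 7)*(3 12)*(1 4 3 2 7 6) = (1 4 12 2 6)(3 8) = [0, 4, 6, 8, 12, 5, 1, 7, 3, 9, 10, 11, 2]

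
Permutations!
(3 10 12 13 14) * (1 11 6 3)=[0, 11, 2, 10, 4, 5, 3, 7, 8, 9, 12, 6, 13, 14, 1]=(1 11 6 3 10 12 13 14)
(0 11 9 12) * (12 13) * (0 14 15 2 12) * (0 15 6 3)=(0 11 9 13 15 2 12 14 6 3)=[11, 1, 12, 0, 4, 5, 3, 7, 8, 13, 10, 9, 14, 15, 6, 2]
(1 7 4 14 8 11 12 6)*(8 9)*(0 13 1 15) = (0 13 1 7 4 14 9 8 11 12 6 15) = [13, 7, 2, 3, 14, 5, 15, 4, 11, 8, 10, 12, 6, 1, 9, 0]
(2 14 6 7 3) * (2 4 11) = [0, 1, 14, 4, 11, 5, 7, 3, 8, 9, 10, 2, 12, 13, 6] = (2 14 6 7 3 4 11)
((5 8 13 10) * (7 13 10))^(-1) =(5 10 8)(7 13) =[0, 1, 2, 3, 4, 10, 6, 13, 5, 9, 8, 11, 12, 7]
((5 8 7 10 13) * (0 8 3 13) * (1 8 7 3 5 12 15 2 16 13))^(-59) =[7, 8, 16, 1, 4, 5, 6, 10, 3, 9, 0, 11, 15, 12, 14, 2, 13] =(0 7 10)(1 8 3)(2 16 13 12 15)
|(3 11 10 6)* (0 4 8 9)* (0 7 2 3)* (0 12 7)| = 28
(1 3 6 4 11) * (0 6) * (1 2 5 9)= [6, 3, 5, 0, 11, 9, 4, 7, 8, 1, 10, 2]= (0 6 4 11 2 5 9 1 3)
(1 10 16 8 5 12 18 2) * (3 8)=(1 10 16 3 8 5 12 18 2)=[0, 10, 1, 8, 4, 12, 6, 7, 5, 9, 16, 11, 18, 13, 14, 15, 3, 17, 2]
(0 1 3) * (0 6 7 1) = (1 3 6 7) = [0, 3, 2, 6, 4, 5, 7, 1]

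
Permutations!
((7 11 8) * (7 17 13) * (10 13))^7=(7 11 8 17 10 13)=[0, 1, 2, 3, 4, 5, 6, 11, 17, 9, 13, 8, 12, 7, 14, 15, 16, 10]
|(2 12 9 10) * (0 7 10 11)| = |(0 7 10 2 12 9 11)| = 7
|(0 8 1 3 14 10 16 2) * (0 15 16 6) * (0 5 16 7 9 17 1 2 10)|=20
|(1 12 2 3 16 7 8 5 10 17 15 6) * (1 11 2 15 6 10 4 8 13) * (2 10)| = |(1 12 15 2 3 16 7 13)(4 8 5)(6 11 10 17)| = 24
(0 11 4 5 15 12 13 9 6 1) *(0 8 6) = [11, 8, 2, 3, 5, 15, 1, 7, 6, 0, 10, 4, 13, 9, 14, 12] = (0 11 4 5 15 12 13 9)(1 8 6)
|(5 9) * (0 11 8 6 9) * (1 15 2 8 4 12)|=11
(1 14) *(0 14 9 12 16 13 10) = [14, 9, 2, 3, 4, 5, 6, 7, 8, 12, 0, 11, 16, 10, 1, 15, 13] = (0 14 1 9 12 16 13 10)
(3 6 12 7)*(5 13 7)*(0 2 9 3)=(0 2 9 3 6 12 5 13 7)=[2, 1, 9, 6, 4, 13, 12, 0, 8, 3, 10, 11, 5, 7]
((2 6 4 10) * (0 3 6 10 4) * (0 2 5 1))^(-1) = (0 1 5 10 2 6 3) = [1, 5, 6, 0, 4, 10, 3, 7, 8, 9, 2]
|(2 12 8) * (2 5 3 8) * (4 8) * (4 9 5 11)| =6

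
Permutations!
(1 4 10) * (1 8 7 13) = (1 4 10 8 7 13) = [0, 4, 2, 3, 10, 5, 6, 13, 7, 9, 8, 11, 12, 1]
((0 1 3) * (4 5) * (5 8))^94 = (0 1 3)(4 8 5) = [1, 3, 2, 0, 8, 4, 6, 7, 5]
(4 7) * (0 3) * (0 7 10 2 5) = (0 3 7 4 10 2 5) = [3, 1, 5, 7, 10, 0, 6, 4, 8, 9, 2]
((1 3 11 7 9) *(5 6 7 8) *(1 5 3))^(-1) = [0, 1, 2, 8, 4, 9, 5, 6, 11, 7, 10, 3] = (3 8 11)(5 9 7 6)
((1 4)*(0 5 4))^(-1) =(0 1 4 5) =[1, 4, 2, 3, 5, 0]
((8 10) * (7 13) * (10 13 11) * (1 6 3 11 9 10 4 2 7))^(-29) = [0, 4, 8, 7, 10, 5, 2, 13, 3, 1, 6, 9, 12, 11] = (1 4 10 6 2 8 3 7 13 11 9)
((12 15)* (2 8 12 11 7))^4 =(2 11 12)(7 15 8) =[0, 1, 11, 3, 4, 5, 6, 15, 7, 9, 10, 12, 2, 13, 14, 8]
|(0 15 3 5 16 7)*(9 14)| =6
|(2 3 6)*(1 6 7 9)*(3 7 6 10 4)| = 8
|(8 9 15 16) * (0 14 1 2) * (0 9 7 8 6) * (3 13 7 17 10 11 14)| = |(0 3 13 7 8 17 10 11 14 1 2 9 15 16 6)| = 15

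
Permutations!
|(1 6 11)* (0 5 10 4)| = 12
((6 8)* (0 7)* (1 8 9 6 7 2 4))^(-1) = [7, 4, 0, 3, 2, 5, 9, 8, 1, 6] = (0 7 8 1 4 2)(6 9)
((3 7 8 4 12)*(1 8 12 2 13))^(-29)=(1 8 4 2 13)(3 7 12)=[0, 8, 13, 7, 2, 5, 6, 12, 4, 9, 10, 11, 3, 1]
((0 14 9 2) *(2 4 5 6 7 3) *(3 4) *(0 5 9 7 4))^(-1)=(0 7 14)(2 3 9 4 6 5)=[7, 1, 3, 9, 6, 2, 5, 14, 8, 4, 10, 11, 12, 13, 0]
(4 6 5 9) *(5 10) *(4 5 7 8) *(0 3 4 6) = [3, 1, 2, 4, 0, 9, 10, 8, 6, 5, 7] = (0 3 4)(5 9)(6 10 7 8)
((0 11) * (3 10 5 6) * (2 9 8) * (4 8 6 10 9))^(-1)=(0 11)(2 8 4)(3 6 9)(5 10)=[11, 1, 8, 6, 2, 10, 9, 7, 4, 3, 5, 0]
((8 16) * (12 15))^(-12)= (16)= [0, 1, 2, 3, 4, 5, 6, 7, 8, 9, 10, 11, 12, 13, 14, 15, 16]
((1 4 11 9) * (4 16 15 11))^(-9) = (1 16 15 11 9) = [0, 16, 2, 3, 4, 5, 6, 7, 8, 1, 10, 9, 12, 13, 14, 11, 15]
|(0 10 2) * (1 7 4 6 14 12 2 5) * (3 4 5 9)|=|(0 10 9 3 4 6 14 12 2)(1 7 5)|=9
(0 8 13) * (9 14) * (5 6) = [8, 1, 2, 3, 4, 6, 5, 7, 13, 14, 10, 11, 12, 0, 9] = (0 8 13)(5 6)(9 14)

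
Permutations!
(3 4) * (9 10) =(3 4)(9 10) =[0, 1, 2, 4, 3, 5, 6, 7, 8, 10, 9]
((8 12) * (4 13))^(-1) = (4 13)(8 12) = [0, 1, 2, 3, 13, 5, 6, 7, 12, 9, 10, 11, 8, 4]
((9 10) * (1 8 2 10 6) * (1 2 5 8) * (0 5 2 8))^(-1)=[5, 1, 8, 3, 4, 0, 9, 7, 6, 10, 2]=(0 5)(2 8 6 9 10)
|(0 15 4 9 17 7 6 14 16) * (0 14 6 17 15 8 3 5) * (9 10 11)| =|(0 8 3 5)(4 10 11 9 15)(7 17)(14 16)| =20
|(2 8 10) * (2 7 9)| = 5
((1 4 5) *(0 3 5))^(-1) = [4, 5, 2, 0, 1, 3] = (0 4 1 5 3)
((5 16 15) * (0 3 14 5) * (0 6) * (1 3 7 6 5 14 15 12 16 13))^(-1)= (0 6 7)(1 13 5 15 3)(12 16)= [6, 13, 2, 1, 4, 15, 7, 0, 8, 9, 10, 11, 16, 5, 14, 3, 12]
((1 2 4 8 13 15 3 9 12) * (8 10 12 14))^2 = (1 4 12 2 10)(3 14 13)(8 15 9) = [0, 4, 10, 14, 12, 5, 6, 7, 15, 8, 1, 11, 2, 3, 13, 9]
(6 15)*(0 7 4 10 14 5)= (0 7 4 10 14 5)(6 15)= [7, 1, 2, 3, 10, 0, 15, 4, 8, 9, 14, 11, 12, 13, 5, 6]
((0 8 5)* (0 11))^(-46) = (0 5)(8 11) = [5, 1, 2, 3, 4, 0, 6, 7, 11, 9, 10, 8]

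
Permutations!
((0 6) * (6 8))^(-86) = (0 8 6) = [8, 1, 2, 3, 4, 5, 0, 7, 6]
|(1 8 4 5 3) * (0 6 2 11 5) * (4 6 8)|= |(0 8 6 2 11 5 3 1 4)|= 9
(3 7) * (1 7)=(1 7 3)=[0, 7, 2, 1, 4, 5, 6, 3]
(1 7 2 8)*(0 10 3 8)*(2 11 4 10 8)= (0 8 1 7 11 4 10 3 2)= [8, 7, 0, 2, 10, 5, 6, 11, 1, 9, 3, 4]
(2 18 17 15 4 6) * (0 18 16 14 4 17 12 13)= (0 18 12 13)(2 16 14 4 6)(15 17)= [18, 1, 16, 3, 6, 5, 2, 7, 8, 9, 10, 11, 13, 0, 4, 17, 14, 15, 12]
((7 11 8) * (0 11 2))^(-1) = (0 2 7 8 11) = [2, 1, 7, 3, 4, 5, 6, 8, 11, 9, 10, 0]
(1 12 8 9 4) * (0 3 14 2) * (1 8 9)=(0 3 14 2)(1 12 9 4 8)=[3, 12, 0, 14, 8, 5, 6, 7, 1, 4, 10, 11, 9, 13, 2]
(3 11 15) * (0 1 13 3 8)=[1, 13, 2, 11, 4, 5, 6, 7, 0, 9, 10, 15, 12, 3, 14, 8]=(0 1 13 3 11 15 8)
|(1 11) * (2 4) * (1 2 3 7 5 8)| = 8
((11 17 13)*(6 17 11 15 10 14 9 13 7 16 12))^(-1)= (6 12 16 7 17)(9 14 10 15 13)= [0, 1, 2, 3, 4, 5, 12, 17, 8, 14, 15, 11, 16, 9, 10, 13, 7, 6]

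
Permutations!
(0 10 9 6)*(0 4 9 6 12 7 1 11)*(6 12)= [10, 11, 2, 3, 9, 5, 4, 1, 8, 6, 12, 0, 7]= (0 10 12 7 1 11)(4 9 6)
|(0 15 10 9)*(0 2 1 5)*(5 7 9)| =|(0 15 10 5)(1 7 9 2)| =4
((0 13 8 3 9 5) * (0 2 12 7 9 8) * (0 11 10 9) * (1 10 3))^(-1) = (0 7 12 2 5 9 10 1 8 3 11 13) = [7, 8, 5, 11, 4, 9, 6, 12, 3, 10, 1, 13, 2, 0]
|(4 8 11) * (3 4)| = 4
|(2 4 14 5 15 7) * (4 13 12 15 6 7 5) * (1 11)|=|(1 11)(2 13 12 15 5 6 7)(4 14)|=14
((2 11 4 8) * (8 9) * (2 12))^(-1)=(2 12 8 9 4 11)=[0, 1, 12, 3, 11, 5, 6, 7, 9, 4, 10, 2, 8]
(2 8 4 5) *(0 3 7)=[3, 1, 8, 7, 5, 2, 6, 0, 4]=(0 3 7)(2 8 4 5)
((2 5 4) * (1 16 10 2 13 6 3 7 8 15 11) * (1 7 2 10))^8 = (16)(2 4 6)(3 5 13) = [0, 1, 4, 5, 6, 13, 2, 7, 8, 9, 10, 11, 12, 3, 14, 15, 16]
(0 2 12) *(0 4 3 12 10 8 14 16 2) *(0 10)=(0 10 8 14 16 2)(3 12 4)=[10, 1, 0, 12, 3, 5, 6, 7, 14, 9, 8, 11, 4, 13, 16, 15, 2]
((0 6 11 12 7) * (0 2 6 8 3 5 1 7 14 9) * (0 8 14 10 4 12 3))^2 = (0 9)(1 2 11 5 7 6 3)(4 10 12)(8 14) = [9, 2, 11, 1, 10, 7, 3, 6, 14, 0, 12, 5, 4, 13, 8]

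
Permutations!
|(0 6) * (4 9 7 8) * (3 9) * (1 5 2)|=|(0 6)(1 5 2)(3 9 7 8 4)|=30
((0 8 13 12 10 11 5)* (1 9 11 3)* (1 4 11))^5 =(0 3 8 4 13 11 12 5 10)(1 9) =[3, 9, 2, 8, 13, 10, 6, 7, 4, 1, 0, 12, 5, 11]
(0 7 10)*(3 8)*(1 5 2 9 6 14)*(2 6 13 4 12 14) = (0 7 10)(1 5 6 2 9 13 4 12 14)(3 8) = [7, 5, 9, 8, 12, 6, 2, 10, 3, 13, 0, 11, 14, 4, 1]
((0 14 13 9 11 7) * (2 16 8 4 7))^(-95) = (0 2)(4 9)(7 11)(8 13)(14 16) = [2, 1, 0, 3, 9, 5, 6, 11, 13, 4, 10, 7, 12, 8, 16, 15, 14]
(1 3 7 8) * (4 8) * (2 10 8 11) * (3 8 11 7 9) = [0, 8, 10, 9, 7, 5, 6, 4, 1, 3, 11, 2] = (1 8)(2 10 11)(3 9)(4 7)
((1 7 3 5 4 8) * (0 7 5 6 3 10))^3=(10)(1 8 4 5)(3 6)=[0, 8, 2, 6, 5, 1, 3, 7, 4, 9, 10]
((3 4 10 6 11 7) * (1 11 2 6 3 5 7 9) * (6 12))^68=[0, 9, 6, 10, 3, 5, 12, 7, 8, 11, 4, 1, 2]=(1 9 11)(2 6 12)(3 10 4)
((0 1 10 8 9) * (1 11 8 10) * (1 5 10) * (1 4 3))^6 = (0 8)(1 5 10 4 3)(9 11) = [8, 5, 2, 1, 3, 10, 6, 7, 0, 11, 4, 9]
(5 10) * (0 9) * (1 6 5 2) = (0 9)(1 6 5 10 2) = [9, 6, 1, 3, 4, 10, 5, 7, 8, 0, 2]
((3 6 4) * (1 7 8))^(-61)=[0, 8, 2, 4, 6, 5, 3, 1, 7]=(1 8 7)(3 4 6)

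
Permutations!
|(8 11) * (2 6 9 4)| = 4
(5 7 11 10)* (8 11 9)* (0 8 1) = [8, 0, 2, 3, 4, 7, 6, 9, 11, 1, 5, 10] = (0 8 11 10 5 7 9 1)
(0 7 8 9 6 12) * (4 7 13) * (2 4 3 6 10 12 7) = (0 13 3 6 7 8 9 10 12)(2 4) = [13, 1, 4, 6, 2, 5, 7, 8, 9, 10, 12, 11, 0, 3]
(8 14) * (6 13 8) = (6 13 8 14) = [0, 1, 2, 3, 4, 5, 13, 7, 14, 9, 10, 11, 12, 8, 6]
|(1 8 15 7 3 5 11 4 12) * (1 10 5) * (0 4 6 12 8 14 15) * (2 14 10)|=|(0 4 8)(1 10 5 11 6 12 2 14 15 7 3)|=33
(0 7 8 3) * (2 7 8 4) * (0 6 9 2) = (0 8 3 6 9 2 7 4) = [8, 1, 7, 6, 0, 5, 9, 4, 3, 2]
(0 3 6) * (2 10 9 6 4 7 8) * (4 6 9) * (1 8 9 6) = (0 3 1 8 2 10 4 7 9 6) = [3, 8, 10, 1, 7, 5, 0, 9, 2, 6, 4]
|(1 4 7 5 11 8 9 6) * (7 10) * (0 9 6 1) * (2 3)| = 10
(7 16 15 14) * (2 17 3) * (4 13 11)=[0, 1, 17, 2, 13, 5, 6, 16, 8, 9, 10, 4, 12, 11, 7, 14, 15, 3]=(2 17 3)(4 13 11)(7 16 15 14)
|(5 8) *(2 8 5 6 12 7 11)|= |(2 8 6 12 7 11)|= 6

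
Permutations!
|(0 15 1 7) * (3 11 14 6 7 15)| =|(0 3 11 14 6 7)(1 15)| =6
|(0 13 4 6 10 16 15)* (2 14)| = |(0 13 4 6 10 16 15)(2 14)| = 14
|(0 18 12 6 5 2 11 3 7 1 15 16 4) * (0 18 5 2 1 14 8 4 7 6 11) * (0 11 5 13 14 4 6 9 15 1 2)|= |(0 13 14 8 6)(2 11 3 9 15 16 7 4 18 12 5)|= 55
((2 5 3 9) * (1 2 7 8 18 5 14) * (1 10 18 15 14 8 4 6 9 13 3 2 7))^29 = (1 9 6 4 7)(2 8 15 14 10 18 5)(3 13) = [0, 9, 8, 13, 7, 2, 4, 1, 15, 6, 18, 11, 12, 3, 10, 14, 16, 17, 5]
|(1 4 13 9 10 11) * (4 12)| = |(1 12 4 13 9 10 11)| = 7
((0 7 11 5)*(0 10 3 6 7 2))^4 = [0, 1, 2, 5, 4, 7, 10, 3, 8, 9, 11, 6] = (3 5 7)(6 10 11)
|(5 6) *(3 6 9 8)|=5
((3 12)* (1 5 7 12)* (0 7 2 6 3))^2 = [12, 2, 3, 5, 4, 6, 1, 0, 8, 9, 10, 11, 7] = (0 12 7)(1 2 3 5 6)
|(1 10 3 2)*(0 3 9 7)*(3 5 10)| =|(0 5 10 9 7)(1 3 2)| =15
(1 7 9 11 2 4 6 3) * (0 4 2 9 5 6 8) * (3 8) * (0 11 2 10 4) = (1 7 5 6 8 11 9 2 10 4 3) = [0, 7, 10, 1, 3, 6, 8, 5, 11, 2, 4, 9]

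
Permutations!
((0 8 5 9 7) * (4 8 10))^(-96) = (0 4 5 7 10 8 9) = [4, 1, 2, 3, 5, 7, 6, 10, 9, 0, 8]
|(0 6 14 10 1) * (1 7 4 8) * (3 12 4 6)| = |(0 3 12 4 8 1)(6 14 10 7)| = 12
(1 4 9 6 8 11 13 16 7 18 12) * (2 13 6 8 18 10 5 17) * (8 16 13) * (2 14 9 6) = (1 4 6 18 12)(2 8 11)(5 17 14 9 16 7 10) = [0, 4, 8, 3, 6, 17, 18, 10, 11, 16, 5, 2, 1, 13, 9, 15, 7, 14, 12]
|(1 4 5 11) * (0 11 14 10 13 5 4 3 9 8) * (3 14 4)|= 11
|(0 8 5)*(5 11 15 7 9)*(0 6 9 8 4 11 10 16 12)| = 9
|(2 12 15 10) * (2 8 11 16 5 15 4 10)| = |(2 12 4 10 8 11 16 5 15)| = 9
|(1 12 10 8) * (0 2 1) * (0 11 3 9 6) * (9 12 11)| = 10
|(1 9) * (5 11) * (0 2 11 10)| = |(0 2 11 5 10)(1 9)| = 10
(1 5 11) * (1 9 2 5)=(2 5 11 9)=[0, 1, 5, 3, 4, 11, 6, 7, 8, 2, 10, 9]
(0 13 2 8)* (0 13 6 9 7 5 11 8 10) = [6, 1, 10, 3, 4, 11, 9, 5, 13, 7, 0, 8, 12, 2] = (0 6 9 7 5 11 8 13 2 10)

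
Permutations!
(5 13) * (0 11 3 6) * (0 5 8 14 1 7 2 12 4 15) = (0 11 3 6 5 13 8 14 1 7 2 12 4 15) = [11, 7, 12, 6, 15, 13, 5, 2, 14, 9, 10, 3, 4, 8, 1, 0]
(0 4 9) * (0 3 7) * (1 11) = [4, 11, 2, 7, 9, 5, 6, 0, 8, 3, 10, 1] = (0 4 9 3 7)(1 11)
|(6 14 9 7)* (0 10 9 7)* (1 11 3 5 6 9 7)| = 12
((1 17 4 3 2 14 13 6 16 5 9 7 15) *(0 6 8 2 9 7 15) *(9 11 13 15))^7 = (0 16 7 6 5)(1 2 11 17 14 13 4 15 8 3) = [16, 2, 11, 1, 15, 0, 5, 6, 3, 9, 10, 17, 12, 4, 13, 8, 7, 14]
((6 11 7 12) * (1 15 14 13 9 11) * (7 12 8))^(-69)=(1 13 12 15 9 6 14 11)(7 8)=[0, 13, 2, 3, 4, 5, 14, 8, 7, 6, 10, 1, 15, 12, 11, 9]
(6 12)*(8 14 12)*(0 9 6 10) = [9, 1, 2, 3, 4, 5, 8, 7, 14, 6, 0, 11, 10, 13, 12] = (0 9 6 8 14 12 10)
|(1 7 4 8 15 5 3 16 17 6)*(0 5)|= |(0 5 3 16 17 6 1 7 4 8 15)|= 11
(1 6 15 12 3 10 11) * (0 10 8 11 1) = (0 10 1 6 15 12 3 8 11) = [10, 6, 2, 8, 4, 5, 15, 7, 11, 9, 1, 0, 3, 13, 14, 12]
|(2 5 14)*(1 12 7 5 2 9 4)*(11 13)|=|(1 12 7 5 14 9 4)(11 13)|=14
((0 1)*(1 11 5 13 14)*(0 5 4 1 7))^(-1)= [7, 4, 2, 3, 11, 1, 6, 14, 8, 9, 10, 0, 12, 5, 13]= (0 7 14 13 5 1 4 11)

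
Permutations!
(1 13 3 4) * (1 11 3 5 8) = (1 13 5 8)(3 4 11) = [0, 13, 2, 4, 11, 8, 6, 7, 1, 9, 10, 3, 12, 5]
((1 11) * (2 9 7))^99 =(1 11) =[0, 11, 2, 3, 4, 5, 6, 7, 8, 9, 10, 1]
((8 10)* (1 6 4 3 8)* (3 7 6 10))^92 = [0, 1, 2, 3, 6, 5, 7, 4, 8, 9, 10] = (10)(4 6 7)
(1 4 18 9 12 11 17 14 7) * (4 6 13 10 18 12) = (1 6 13 10 18 9 4 12 11 17 14 7) = [0, 6, 2, 3, 12, 5, 13, 1, 8, 4, 18, 17, 11, 10, 7, 15, 16, 14, 9]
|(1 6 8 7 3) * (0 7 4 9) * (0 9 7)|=6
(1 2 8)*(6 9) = [0, 2, 8, 3, 4, 5, 9, 7, 1, 6] = (1 2 8)(6 9)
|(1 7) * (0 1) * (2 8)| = 6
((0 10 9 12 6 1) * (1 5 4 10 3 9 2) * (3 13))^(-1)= (0 1 2 10 4 5 6 12 9 3 13)= [1, 2, 10, 13, 5, 6, 12, 7, 8, 3, 4, 11, 9, 0]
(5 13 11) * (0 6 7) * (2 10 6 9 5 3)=(0 9 5 13 11 3 2 10 6 7)=[9, 1, 10, 2, 4, 13, 7, 0, 8, 5, 6, 3, 12, 11]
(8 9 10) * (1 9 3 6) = [0, 9, 2, 6, 4, 5, 1, 7, 3, 10, 8] = (1 9 10 8 3 6)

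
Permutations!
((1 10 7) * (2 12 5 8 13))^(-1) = (1 7 10)(2 13 8 5 12) = [0, 7, 13, 3, 4, 12, 6, 10, 5, 9, 1, 11, 2, 8]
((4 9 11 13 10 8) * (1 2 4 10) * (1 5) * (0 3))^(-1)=[3, 5, 1, 0, 2, 13, 6, 7, 10, 4, 8, 9, 12, 11]=(0 3)(1 5 13 11 9 4 2)(8 10)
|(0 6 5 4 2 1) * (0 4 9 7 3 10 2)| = 10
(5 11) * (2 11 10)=(2 11 5 10)=[0, 1, 11, 3, 4, 10, 6, 7, 8, 9, 2, 5]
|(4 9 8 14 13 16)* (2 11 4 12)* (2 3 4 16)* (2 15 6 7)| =13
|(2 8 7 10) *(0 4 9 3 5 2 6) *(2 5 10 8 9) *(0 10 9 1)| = |(0 4 2 1)(3 9)(6 10)(7 8)| = 4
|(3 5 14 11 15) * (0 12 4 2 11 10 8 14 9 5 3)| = |(0 12 4 2 11 15)(5 9)(8 14 10)| = 6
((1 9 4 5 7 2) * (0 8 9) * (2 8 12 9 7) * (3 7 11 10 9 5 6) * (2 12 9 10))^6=(12)(0 8 4 2 3)(1 7 9 11 6)=[8, 7, 3, 0, 2, 5, 1, 9, 4, 11, 10, 6, 12]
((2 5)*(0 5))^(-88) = (0 2 5) = [2, 1, 5, 3, 4, 0]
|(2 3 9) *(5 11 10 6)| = |(2 3 9)(5 11 10 6)| = 12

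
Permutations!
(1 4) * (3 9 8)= (1 4)(3 9 8)= [0, 4, 2, 9, 1, 5, 6, 7, 3, 8]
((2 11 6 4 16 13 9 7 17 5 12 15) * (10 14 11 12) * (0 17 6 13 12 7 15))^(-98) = [9, 1, 17, 3, 14, 2, 10, 5, 8, 12, 7, 4, 13, 16, 6, 0, 11, 15] = (0 9 12 13 16 11 4 14 6 10 7 5 2 17 15)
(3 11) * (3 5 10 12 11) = [0, 1, 2, 3, 4, 10, 6, 7, 8, 9, 12, 5, 11] = (5 10 12 11)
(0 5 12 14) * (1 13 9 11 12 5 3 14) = (0 3 14)(1 13 9 11 12) = [3, 13, 2, 14, 4, 5, 6, 7, 8, 11, 10, 12, 1, 9, 0]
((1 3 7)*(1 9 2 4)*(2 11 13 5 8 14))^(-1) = (1 4 2 14 8 5 13 11 9 7 3) = [0, 4, 14, 1, 2, 13, 6, 3, 5, 7, 10, 9, 12, 11, 8]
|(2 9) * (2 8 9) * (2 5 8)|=|(2 5 8 9)|=4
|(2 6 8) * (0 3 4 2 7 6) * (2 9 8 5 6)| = |(0 3 4 9 8 7 2)(5 6)| = 14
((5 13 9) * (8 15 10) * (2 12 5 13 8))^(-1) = (2 10 15 8 5 12)(9 13) = [0, 1, 10, 3, 4, 12, 6, 7, 5, 13, 15, 11, 2, 9, 14, 8]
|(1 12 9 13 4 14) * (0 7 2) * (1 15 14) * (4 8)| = |(0 7 2)(1 12 9 13 8 4)(14 15)| = 6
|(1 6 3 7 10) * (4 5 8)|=15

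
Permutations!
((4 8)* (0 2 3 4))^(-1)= (0 8 4 3 2)= [8, 1, 0, 2, 3, 5, 6, 7, 4]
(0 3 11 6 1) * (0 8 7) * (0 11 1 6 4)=[3, 8, 2, 1, 0, 5, 6, 11, 7, 9, 10, 4]=(0 3 1 8 7 11 4)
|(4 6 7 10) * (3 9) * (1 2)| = 4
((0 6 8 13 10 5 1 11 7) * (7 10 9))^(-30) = (13)(1 10)(5 11) = [0, 10, 2, 3, 4, 11, 6, 7, 8, 9, 1, 5, 12, 13]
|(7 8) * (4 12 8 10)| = |(4 12 8 7 10)| = 5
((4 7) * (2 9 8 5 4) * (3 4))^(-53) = (2 5 7 8 4 9 3) = [0, 1, 5, 2, 9, 7, 6, 8, 4, 3]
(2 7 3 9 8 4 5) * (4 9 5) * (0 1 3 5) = (0 1 3)(2 7 5)(8 9) = [1, 3, 7, 0, 4, 2, 6, 5, 9, 8]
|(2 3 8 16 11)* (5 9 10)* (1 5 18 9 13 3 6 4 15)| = 33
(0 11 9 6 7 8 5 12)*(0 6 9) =(0 11)(5 12 6 7 8) =[11, 1, 2, 3, 4, 12, 7, 8, 5, 9, 10, 0, 6]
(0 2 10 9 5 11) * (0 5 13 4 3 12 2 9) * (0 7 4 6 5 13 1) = (0 9 1)(2 10 7 4 3 12)(5 11 13 6) = [9, 0, 10, 12, 3, 11, 5, 4, 8, 1, 7, 13, 2, 6]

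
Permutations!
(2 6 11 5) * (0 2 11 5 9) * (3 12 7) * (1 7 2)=(0 1 7 3 12 2 6 5 11 9)=[1, 7, 6, 12, 4, 11, 5, 3, 8, 0, 10, 9, 2]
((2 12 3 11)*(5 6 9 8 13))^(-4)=[0, 1, 2, 3, 4, 6, 9, 7, 13, 8, 10, 11, 12, 5]=(5 6 9 8 13)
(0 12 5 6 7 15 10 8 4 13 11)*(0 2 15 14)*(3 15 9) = (0 12 5 6 7 14)(2 9 3 15 10 8 4 13 11) = [12, 1, 9, 15, 13, 6, 7, 14, 4, 3, 8, 2, 5, 11, 0, 10]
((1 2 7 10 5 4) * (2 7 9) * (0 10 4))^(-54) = [0, 1, 2, 3, 4, 5, 6, 7, 8, 9, 10] = (10)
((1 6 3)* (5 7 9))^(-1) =(1 3 6)(5 9 7) =[0, 3, 2, 6, 4, 9, 1, 5, 8, 7]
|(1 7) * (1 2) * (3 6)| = |(1 7 2)(3 6)| = 6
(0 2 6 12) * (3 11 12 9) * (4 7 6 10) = (0 2 10 4 7 6 9 3 11 12) = [2, 1, 10, 11, 7, 5, 9, 6, 8, 3, 4, 12, 0]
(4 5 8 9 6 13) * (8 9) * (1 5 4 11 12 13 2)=[0, 5, 1, 3, 4, 9, 2, 7, 8, 6, 10, 12, 13, 11]=(1 5 9 6 2)(11 12 13)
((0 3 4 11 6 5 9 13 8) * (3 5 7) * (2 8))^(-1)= (0 8 2 13 9 5)(3 7 6 11 4)= [8, 1, 13, 7, 3, 0, 11, 6, 2, 5, 10, 4, 12, 9]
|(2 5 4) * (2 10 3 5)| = 4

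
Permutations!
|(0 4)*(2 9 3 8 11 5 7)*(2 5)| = |(0 4)(2 9 3 8 11)(5 7)| = 10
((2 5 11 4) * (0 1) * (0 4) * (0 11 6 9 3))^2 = [4, 2, 6, 1, 5, 9, 3, 7, 8, 0, 10, 11] = (11)(0 4 5 9)(1 2 6 3)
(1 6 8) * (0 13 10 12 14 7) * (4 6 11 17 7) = (0 13 10 12 14 4 6 8 1 11 17 7) = [13, 11, 2, 3, 6, 5, 8, 0, 1, 9, 12, 17, 14, 10, 4, 15, 16, 7]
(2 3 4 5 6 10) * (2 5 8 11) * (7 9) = [0, 1, 3, 4, 8, 6, 10, 9, 11, 7, 5, 2] = (2 3 4 8 11)(5 6 10)(7 9)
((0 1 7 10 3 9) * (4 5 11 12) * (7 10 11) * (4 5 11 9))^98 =[7, 9, 2, 1, 10, 11, 6, 12, 8, 5, 0, 3, 4] =(0 7 12 4 10)(1 9 5 11 3)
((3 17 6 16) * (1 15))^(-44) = (17) = [0, 1, 2, 3, 4, 5, 6, 7, 8, 9, 10, 11, 12, 13, 14, 15, 16, 17]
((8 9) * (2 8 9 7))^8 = (9)(2 7 8) = [0, 1, 7, 3, 4, 5, 6, 8, 2, 9]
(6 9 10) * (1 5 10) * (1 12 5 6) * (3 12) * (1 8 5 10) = (1 6 9 3 12 10 8 5) = [0, 6, 2, 12, 4, 1, 9, 7, 5, 3, 8, 11, 10]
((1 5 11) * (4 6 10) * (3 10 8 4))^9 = (11)(3 10) = [0, 1, 2, 10, 4, 5, 6, 7, 8, 9, 3, 11]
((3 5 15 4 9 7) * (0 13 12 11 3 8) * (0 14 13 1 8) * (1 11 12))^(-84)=(0 15)(3 9)(4 11)(5 7)=[15, 1, 2, 9, 11, 7, 6, 5, 8, 3, 10, 4, 12, 13, 14, 0]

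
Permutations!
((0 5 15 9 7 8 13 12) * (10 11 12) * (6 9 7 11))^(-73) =[8, 1, 2, 3, 4, 13, 0, 6, 9, 5, 12, 15, 7, 11, 14, 10] =(0 8 9 5 13 11 15 10 12 7 6)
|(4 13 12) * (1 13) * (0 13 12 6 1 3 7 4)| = 15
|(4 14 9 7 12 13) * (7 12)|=5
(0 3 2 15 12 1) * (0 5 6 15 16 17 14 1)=(0 3 2 16 17 14 1 5 6 15 12)=[3, 5, 16, 2, 4, 6, 15, 7, 8, 9, 10, 11, 0, 13, 1, 12, 17, 14]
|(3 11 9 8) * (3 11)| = 3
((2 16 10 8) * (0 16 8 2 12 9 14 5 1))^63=[2, 10, 9, 3, 4, 16, 6, 7, 14, 1, 12, 11, 5, 13, 0, 15, 8]=(0 2 9 1 10 12 5 16 8 14)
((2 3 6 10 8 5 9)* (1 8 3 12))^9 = (1 9)(2 8)(5 12) = [0, 9, 8, 3, 4, 12, 6, 7, 2, 1, 10, 11, 5]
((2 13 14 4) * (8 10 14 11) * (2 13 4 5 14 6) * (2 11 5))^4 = (2 14 5 13 4) = [0, 1, 14, 3, 2, 13, 6, 7, 8, 9, 10, 11, 12, 4, 5]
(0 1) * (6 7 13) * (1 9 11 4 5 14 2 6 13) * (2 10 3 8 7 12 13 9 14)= (0 14 10 3 8 7 1)(2 6 12 13 9 11 4 5)= [14, 0, 6, 8, 5, 2, 12, 1, 7, 11, 3, 4, 13, 9, 10]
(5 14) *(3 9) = (3 9)(5 14) = [0, 1, 2, 9, 4, 14, 6, 7, 8, 3, 10, 11, 12, 13, 5]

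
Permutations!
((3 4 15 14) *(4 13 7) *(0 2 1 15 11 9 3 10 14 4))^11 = (0 2 1 15 4 11 9 3 13 7)(10 14) = [2, 15, 1, 13, 11, 5, 6, 0, 8, 3, 14, 9, 12, 7, 10, 4]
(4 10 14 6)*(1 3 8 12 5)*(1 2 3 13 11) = (1 13 11)(2 3 8 12 5)(4 10 14 6) = [0, 13, 3, 8, 10, 2, 4, 7, 12, 9, 14, 1, 5, 11, 6]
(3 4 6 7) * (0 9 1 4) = (0 9 1 4 6 7 3) = [9, 4, 2, 0, 6, 5, 7, 3, 8, 1]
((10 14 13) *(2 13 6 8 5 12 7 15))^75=[0, 1, 8, 3, 4, 13, 15, 14, 2, 9, 12, 11, 10, 5, 7, 6]=(2 8)(5 13)(6 15)(7 14)(10 12)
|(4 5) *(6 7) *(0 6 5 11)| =|(0 6 7 5 4 11)| =6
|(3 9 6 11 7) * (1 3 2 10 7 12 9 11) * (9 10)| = |(1 3 11 12 10 7 2 9 6)| = 9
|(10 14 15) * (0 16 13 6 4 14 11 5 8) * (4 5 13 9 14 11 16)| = |(0 4 11 13 6 5 8)(9 14 15 10 16)| = 35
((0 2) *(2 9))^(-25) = (0 2 9) = [2, 1, 9, 3, 4, 5, 6, 7, 8, 0]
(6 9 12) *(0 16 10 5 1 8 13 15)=[16, 8, 2, 3, 4, 1, 9, 7, 13, 12, 5, 11, 6, 15, 14, 0, 10]=(0 16 10 5 1 8 13 15)(6 9 12)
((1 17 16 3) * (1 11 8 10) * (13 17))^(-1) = (1 10 8 11 3 16 17 13) = [0, 10, 2, 16, 4, 5, 6, 7, 11, 9, 8, 3, 12, 1, 14, 15, 17, 13]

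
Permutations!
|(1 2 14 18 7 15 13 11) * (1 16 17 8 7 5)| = 35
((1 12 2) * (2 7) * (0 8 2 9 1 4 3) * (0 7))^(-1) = (0 12 1 9 7 3 4 2 8) = [12, 9, 8, 4, 2, 5, 6, 3, 0, 7, 10, 11, 1]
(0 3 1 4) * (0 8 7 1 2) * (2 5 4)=(0 3 5 4 8 7 1 2)=[3, 2, 0, 5, 8, 4, 6, 1, 7]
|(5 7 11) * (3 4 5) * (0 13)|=10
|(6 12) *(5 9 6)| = |(5 9 6 12)| = 4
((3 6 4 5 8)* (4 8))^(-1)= (3 8 6)(4 5)= [0, 1, 2, 8, 5, 4, 3, 7, 6]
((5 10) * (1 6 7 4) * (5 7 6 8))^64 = (1 7 5)(4 10 8) = [0, 7, 2, 3, 10, 1, 6, 5, 4, 9, 8]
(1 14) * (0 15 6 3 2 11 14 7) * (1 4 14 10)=(0 15 6 3 2 11 10 1 7)(4 14)=[15, 7, 11, 2, 14, 5, 3, 0, 8, 9, 1, 10, 12, 13, 4, 6]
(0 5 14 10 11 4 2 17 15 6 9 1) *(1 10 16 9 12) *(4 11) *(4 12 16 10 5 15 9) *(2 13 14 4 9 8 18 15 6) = (0 6 16 9 5 4 13 14 10 12 1)(2 17 8 18 15) = [6, 0, 17, 3, 13, 4, 16, 7, 18, 5, 12, 11, 1, 14, 10, 2, 9, 8, 15]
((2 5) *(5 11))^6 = (11) = [0, 1, 2, 3, 4, 5, 6, 7, 8, 9, 10, 11]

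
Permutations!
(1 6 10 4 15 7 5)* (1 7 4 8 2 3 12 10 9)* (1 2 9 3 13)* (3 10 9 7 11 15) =[0, 6, 13, 12, 3, 11, 10, 5, 7, 2, 8, 15, 9, 1, 14, 4] =(1 6 10 8 7 5 11 15 4 3 12 9 2 13)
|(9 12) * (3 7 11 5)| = |(3 7 11 5)(9 12)| = 4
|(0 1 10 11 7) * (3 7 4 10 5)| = |(0 1 5 3 7)(4 10 11)| = 15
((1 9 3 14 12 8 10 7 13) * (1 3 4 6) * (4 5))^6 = (1 9 5 4 6)(3 13 7 10 8 12 14) = [0, 9, 2, 13, 6, 4, 1, 10, 12, 5, 8, 11, 14, 7, 3]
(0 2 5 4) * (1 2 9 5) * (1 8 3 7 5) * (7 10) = [9, 2, 8, 10, 0, 4, 6, 5, 3, 1, 7] = (0 9 1 2 8 3 10 7 5 4)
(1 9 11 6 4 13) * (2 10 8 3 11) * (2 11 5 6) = (1 9 11 2 10 8 3 5 6 4 13) = [0, 9, 10, 5, 13, 6, 4, 7, 3, 11, 8, 2, 12, 1]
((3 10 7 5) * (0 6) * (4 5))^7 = [6, 1, 2, 7, 3, 10, 0, 5, 8, 9, 4] = (0 6)(3 7 5 10 4)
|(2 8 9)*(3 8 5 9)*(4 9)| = 4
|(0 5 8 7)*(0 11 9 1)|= 7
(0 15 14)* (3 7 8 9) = [15, 1, 2, 7, 4, 5, 6, 8, 9, 3, 10, 11, 12, 13, 0, 14] = (0 15 14)(3 7 8 9)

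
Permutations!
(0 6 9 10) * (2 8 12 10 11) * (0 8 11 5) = [6, 1, 11, 3, 4, 0, 9, 7, 12, 5, 8, 2, 10] = (0 6 9 5)(2 11)(8 12 10)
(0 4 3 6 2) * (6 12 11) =(0 4 3 12 11 6 2) =[4, 1, 0, 12, 3, 5, 2, 7, 8, 9, 10, 6, 11]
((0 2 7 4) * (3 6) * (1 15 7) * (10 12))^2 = (0 1 7)(2 15 4) = [1, 7, 15, 3, 2, 5, 6, 0, 8, 9, 10, 11, 12, 13, 14, 4]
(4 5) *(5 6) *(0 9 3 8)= (0 9 3 8)(4 6 5)= [9, 1, 2, 8, 6, 4, 5, 7, 0, 3]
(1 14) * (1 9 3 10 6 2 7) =(1 14 9 3 10 6 2 7) =[0, 14, 7, 10, 4, 5, 2, 1, 8, 3, 6, 11, 12, 13, 9]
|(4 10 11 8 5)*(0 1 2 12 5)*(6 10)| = |(0 1 2 12 5 4 6 10 11 8)| = 10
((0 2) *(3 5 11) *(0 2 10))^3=(11)(0 10)=[10, 1, 2, 3, 4, 5, 6, 7, 8, 9, 0, 11]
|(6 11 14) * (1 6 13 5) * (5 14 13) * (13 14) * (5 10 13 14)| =|(1 6 11 5)(10 13 14)| =12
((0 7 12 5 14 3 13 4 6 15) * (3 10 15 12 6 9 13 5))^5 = (0 5 7 14 6 10 12 15 3)(4 13 9) = [5, 1, 2, 0, 13, 7, 10, 14, 8, 4, 12, 11, 15, 9, 6, 3]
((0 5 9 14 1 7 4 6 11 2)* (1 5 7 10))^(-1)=[2, 10, 11, 3, 7, 14, 4, 0, 8, 5, 1, 6, 12, 13, 9]=(0 2 11 6 4 7)(1 10)(5 14 9)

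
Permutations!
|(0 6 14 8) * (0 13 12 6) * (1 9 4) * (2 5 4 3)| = 30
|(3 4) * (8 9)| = 2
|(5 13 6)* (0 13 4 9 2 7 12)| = 9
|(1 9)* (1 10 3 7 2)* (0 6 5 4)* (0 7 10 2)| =|(0 6 5 4 7)(1 9 2)(3 10)| =30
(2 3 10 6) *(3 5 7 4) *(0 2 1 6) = (0 2 5 7 4 3 10)(1 6) = [2, 6, 5, 10, 3, 7, 1, 4, 8, 9, 0]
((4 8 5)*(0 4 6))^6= (0 4 8 5 6)= [4, 1, 2, 3, 8, 6, 0, 7, 5]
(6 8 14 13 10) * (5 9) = (5 9)(6 8 14 13 10) = [0, 1, 2, 3, 4, 9, 8, 7, 14, 5, 6, 11, 12, 10, 13]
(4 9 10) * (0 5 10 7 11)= (0 5 10 4 9 7 11)= [5, 1, 2, 3, 9, 10, 6, 11, 8, 7, 4, 0]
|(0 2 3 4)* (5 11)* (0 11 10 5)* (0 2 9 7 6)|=4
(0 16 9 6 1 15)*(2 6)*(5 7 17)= [16, 15, 6, 3, 4, 7, 1, 17, 8, 2, 10, 11, 12, 13, 14, 0, 9, 5]= (0 16 9 2 6 1 15)(5 7 17)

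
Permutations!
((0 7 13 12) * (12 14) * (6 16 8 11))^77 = (0 13 12 7 14)(6 16 8 11) = [13, 1, 2, 3, 4, 5, 16, 14, 11, 9, 10, 6, 7, 12, 0, 15, 8]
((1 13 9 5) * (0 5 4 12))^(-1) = [12, 5, 2, 3, 9, 0, 6, 7, 8, 13, 10, 11, 4, 1] = (0 12 4 9 13 1 5)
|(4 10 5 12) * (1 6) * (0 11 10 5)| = 6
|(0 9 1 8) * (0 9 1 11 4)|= |(0 1 8 9 11 4)|= 6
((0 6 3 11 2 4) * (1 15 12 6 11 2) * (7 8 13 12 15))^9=[2, 0, 6, 12, 3, 5, 13, 11, 1, 9, 10, 4, 8, 7, 14, 15]=(15)(0 2 6 13 7 11 4 3 12 8 1)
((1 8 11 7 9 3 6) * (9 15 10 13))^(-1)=(1 6 3 9 13 10 15 7 11 8)=[0, 6, 2, 9, 4, 5, 3, 11, 1, 13, 15, 8, 12, 10, 14, 7]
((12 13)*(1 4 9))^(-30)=[0, 1, 2, 3, 4, 5, 6, 7, 8, 9, 10, 11, 12, 13]=(13)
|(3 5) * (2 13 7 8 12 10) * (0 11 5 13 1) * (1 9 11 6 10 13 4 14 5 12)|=|(0 6 10 2 9 11 12 13 7 8 1)(3 4 14 5)|=44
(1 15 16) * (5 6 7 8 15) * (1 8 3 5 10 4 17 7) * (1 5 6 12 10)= (3 6 5 12 10 4 17 7)(8 15 16)= [0, 1, 2, 6, 17, 12, 5, 3, 15, 9, 4, 11, 10, 13, 14, 16, 8, 7]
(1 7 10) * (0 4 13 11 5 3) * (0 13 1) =[4, 7, 2, 13, 1, 3, 6, 10, 8, 9, 0, 5, 12, 11] =(0 4 1 7 10)(3 13 11 5)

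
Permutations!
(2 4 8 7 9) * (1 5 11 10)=(1 5 11 10)(2 4 8 7 9)=[0, 5, 4, 3, 8, 11, 6, 9, 7, 2, 1, 10]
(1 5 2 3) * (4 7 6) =(1 5 2 3)(4 7 6) =[0, 5, 3, 1, 7, 2, 4, 6]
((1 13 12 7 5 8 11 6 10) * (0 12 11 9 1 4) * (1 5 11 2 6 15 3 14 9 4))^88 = (15)(1 6 13 10 2) = [0, 6, 1, 3, 4, 5, 13, 7, 8, 9, 2, 11, 12, 10, 14, 15]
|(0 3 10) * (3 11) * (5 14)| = 4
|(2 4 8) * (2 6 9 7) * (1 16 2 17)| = 9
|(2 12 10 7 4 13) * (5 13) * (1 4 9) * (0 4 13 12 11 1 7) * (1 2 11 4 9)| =11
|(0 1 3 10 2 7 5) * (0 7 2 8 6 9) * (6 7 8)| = |(0 1 3 10 6 9)(5 8 7)| = 6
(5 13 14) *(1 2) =[0, 2, 1, 3, 4, 13, 6, 7, 8, 9, 10, 11, 12, 14, 5] =(1 2)(5 13 14)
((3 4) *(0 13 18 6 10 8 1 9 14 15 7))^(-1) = (0 7 15 14 9 1 8 10 6 18 13)(3 4) = [7, 8, 2, 4, 3, 5, 18, 15, 10, 1, 6, 11, 12, 0, 9, 14, 16, 17, 13]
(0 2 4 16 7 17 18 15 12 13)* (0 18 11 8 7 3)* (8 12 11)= (0 2 4 16 3)(7 17 8)(11 12 13 18 15)= [2, 1, 4, 0, 16, 5, 6, 17, 7, 9, 10, 12, 13, 18, 14, 11, 3, 8, 15]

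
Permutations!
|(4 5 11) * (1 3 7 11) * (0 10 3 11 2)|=20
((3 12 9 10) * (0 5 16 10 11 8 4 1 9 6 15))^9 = (0 5 16 10 3 12 6 15)(1 4 8 11 9) = [5, 4, 2, 12, 8, 16, 15, 7, 11, 1, 3, 9, 6, 13, 14, 0, 10]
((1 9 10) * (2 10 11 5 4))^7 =(11) =[0, 1, 2, 3, 4, 5, 6, 7, 8, 9, 10, 11]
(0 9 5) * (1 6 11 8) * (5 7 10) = (0 9 7 10 5)(1 6 11 8) = [9, 6, 2, 3, 4, 0, 11, 10, 1, 7, 5, 8]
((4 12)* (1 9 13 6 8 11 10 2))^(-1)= (1 2 10 11 8 6 13 9)(4 12)= [0, 2, 10, 3, 12, 5, 13, 7, 6, 1, 11, 8, 4, 9]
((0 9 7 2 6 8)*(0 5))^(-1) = (0 5 8 6 2 7 9) = [5, 1, 7, 3, 4, 8, 2, 9, 6, 0]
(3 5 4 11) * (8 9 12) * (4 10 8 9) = (3 5 10 8 4 11)(9 12) = [0, 1, 2, 5, 11, 10, 6, 7, 4, 12, 8, 3, 9]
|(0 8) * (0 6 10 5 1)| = |(0 8 6 10 5 1)| = 6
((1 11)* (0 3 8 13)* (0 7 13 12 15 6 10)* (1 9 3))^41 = (0 1 11 9 3 8 12 15 6 10)(7 13) = [1, 11, 2, 8, 4, 5, 10, 13, 12, 3, 0, 9, 15, 7, 14, 6]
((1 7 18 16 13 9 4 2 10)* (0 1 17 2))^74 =[7, 18, 17, 3, 1, 5, 6, 16, 8, 0, 2, 11, 12, 4, 14, 15, 9, 10, 13] =(0 7 16 9)(1 18 13 4)(2 17 10)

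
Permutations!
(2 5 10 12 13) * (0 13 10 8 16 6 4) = (0 13 2 5 8 16 6 4)(10 12) = [13, 1, 5, 3, 0, 8, 4, 7, 16, 9, 12, 11, 10, 2, 14, 15, 6]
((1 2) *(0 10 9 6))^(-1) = (0 6 9 10)(1 2) = [6, 2, 1, 3, 4, 5, 9, 7, 8, 10, 0]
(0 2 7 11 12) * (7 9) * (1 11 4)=(0 2 9 7 4 1 11 12)=[2, 11, 9, 3, 1, 5, 6, 4, 8, 7, 10, 12, 0]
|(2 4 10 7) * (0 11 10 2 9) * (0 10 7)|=|(0 11 7 9 10)(2 4)|=10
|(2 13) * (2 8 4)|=4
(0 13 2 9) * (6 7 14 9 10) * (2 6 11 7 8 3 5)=(0 13 6 8 3 5 2 10 11 7 14 9)=[13, 1, 10, 5, 4, 2, 8, 14, 3, 0, 11, 7, 12, 6, 9]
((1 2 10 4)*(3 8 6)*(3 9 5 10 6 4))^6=[0, 3, 8, 9, 10, 2, 4, 7, 5, 1, 6]=(1 3 9)(2 8 5)(4 10 6)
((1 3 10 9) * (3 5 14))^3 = (1 3)(5 10)(9 14) = [0, 3, 2, 1, 4, 10, 6, 7, 8, 14, 5, 11, 12, 13, 9]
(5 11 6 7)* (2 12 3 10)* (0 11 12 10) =(0 11 6 7 5 12 3)(2 10) =[11, 1, 10, 0, 4, 12, 7, 5, 8, 9, 2, 6, 3]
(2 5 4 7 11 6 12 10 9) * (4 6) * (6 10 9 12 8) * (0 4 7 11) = (0 4 11 7)(2 5 10 12 9)(6 8) = [4, 1, 5, 3, 11, 10, 8, 0, 6, 2, 12, 7, 9]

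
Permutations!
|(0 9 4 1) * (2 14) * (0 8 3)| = 6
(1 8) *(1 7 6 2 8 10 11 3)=[0, 10, 8, 1, 4, 5, 2, 6, 7, 9, 11, 3]=(1 10 11 3)(2 8 7 6)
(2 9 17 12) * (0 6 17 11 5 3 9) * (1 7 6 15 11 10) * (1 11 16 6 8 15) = (0 1 7 8 15 16 6 17 12 2)(3 9 10 11 5) = [1, 7, 0, 9, 4, 3, 17, 8, 15, 10, 11, 5, 2, 13, 14, 16, 6, 12]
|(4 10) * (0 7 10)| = |(0 7 10 4)| = 4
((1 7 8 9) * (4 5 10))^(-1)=(1 9 8 7)(4 10 5)=[0, 9, 2, 3, 10, 4, 6, 1, 7, 8, 5]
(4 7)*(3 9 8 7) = [0, 1, 2, 9, 3, 5, 6, 4, 7, 8] = (3 9 8 7 4)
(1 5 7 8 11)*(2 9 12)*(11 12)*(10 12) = (1 5 7 8 10 12 2 9 11) = [0, 5, 9, 3, 4, 7, 6, 8, 10, 11, 12, 1, 2]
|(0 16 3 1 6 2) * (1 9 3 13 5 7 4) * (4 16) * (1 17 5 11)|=|(0 4 17 5 7 16 13 11 1 6 2)(3 9)|=22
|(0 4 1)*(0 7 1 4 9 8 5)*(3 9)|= |(0 3 9 8 5)(1 7)|= 10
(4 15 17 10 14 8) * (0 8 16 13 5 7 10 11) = (0 8 4 15 17 11)(5 7 10 14 16 13) = [8, 1, 2, 3, 15, 7, 6, 10, 4, 9, 14, 0, 12, 5, 16, 17, 13, 11]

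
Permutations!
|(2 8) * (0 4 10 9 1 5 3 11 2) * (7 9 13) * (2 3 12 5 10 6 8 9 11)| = 8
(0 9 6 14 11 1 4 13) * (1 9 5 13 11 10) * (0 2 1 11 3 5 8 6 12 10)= (0 8 6 14)(1 4 3 5 13 2)(9 12 10 11)= [8, 4, 1, 5, 3, 13, 14, 7, 6, 12, 11, 9, 10, 2, 0]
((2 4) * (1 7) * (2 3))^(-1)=(1 7)(2 3 4)=[0, 7, 3, 4, 2, 5, 6, 1]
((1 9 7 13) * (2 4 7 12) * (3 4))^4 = (1 3)(2 13)(4 9)(7 12) = [0, 3, 13, 1, 9, 5, 6, 12, 8, 4, 10, 11, 7, 2]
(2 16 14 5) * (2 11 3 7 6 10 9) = (2 16 14 5 11 3 7 6 10 9) = [0, 1, 16, 7, 4, 11, 10, 6, 8, 2, 9, 3, 12, 13, 5, 15, 14]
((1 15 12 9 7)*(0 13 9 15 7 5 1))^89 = (0 7 1 5 9 13)(12 15) = [7, 5, 2, 3, 4, 9, 6, 1, 8, 13, 10, 11, 15, 0, 14, 12]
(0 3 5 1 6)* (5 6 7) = (0 3 6)(1 7 5) = [3, 7, 2, 6, 4, 1, 0, 5]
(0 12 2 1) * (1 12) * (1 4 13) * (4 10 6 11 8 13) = [10, 0, 12, 3, 4, 5, 11, 7, 13, 9, 6, 8, 2, 1] = (0 10 6 11 8 13 1)(2 12)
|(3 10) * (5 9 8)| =6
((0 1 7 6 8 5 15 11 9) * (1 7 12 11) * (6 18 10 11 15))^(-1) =[9, 15, 2, 3, 4, 8, 5, 0, 6, 11, 18, 10, 1, 13, 14, 12, 16, 17, 7] =(0 9 11 10 18 7)(1 15 12)(5 8 6)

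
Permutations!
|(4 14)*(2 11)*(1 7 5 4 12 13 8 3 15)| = |(1 7 5 4 14 12 13 8 3 15)(2 11)| = 10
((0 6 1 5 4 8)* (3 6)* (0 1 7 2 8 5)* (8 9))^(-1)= (0 1 8 9 2 7 6 3)(4 5)= [1, 8, 7, 0, 5, 4, 3, 6, 9, 2]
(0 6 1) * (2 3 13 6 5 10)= (0 5 10 2 3 13 6 1)= [5, 0, 3, 13, 4, 10, 1, 7, 8, 9, 2, 11, 12, 6]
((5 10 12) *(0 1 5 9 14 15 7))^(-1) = [7, 0, 2, 3, 4, 1, 6, 15, 8, 12, 5, 11, 10, 13, 9, 14] = (0 7 15 14 9 12 10 5 1)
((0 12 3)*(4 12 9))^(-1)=(0 3 12 4 9)=[3, 1, 2, 12, 9, 5, 6, 7, 8, 0, 10, 11, 4]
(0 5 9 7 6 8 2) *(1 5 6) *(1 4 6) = [1, 5, 0, 3, 6, 9, 8, 4, 2, 7] = (0 1 5 9 7 4 6 8 2)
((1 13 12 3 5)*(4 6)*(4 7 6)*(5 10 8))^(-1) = (1 5 8 10 3 12 13)(6 7) = [0, 5, 2, 12, 4, 8, 7, 6, 10, 9, 3, 11, 13, 1]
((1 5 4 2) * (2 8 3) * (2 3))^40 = (8) = [0, 1, 2, 3, 4, 5, 6, 7, 8]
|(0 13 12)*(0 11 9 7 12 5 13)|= 4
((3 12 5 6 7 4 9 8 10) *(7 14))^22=[0, 1, 2, 5, 8, 14, 7, 9, 3, 10, 12, 11, 6, 13, 4]=(3 5 14 4 8)(6 7 9 10 12)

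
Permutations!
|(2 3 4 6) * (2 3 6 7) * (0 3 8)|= 7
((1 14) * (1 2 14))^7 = (2 14) = [0, 1, 14, 3, 4, 5, 6, 7, 8, 9, 10, 11, 12, 13, 2]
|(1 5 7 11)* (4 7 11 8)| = |(1 5 11)(4 7 8)| = 3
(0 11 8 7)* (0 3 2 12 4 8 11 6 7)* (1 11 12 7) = [6, 11, 7, 2, 8, 5, 1, 3, 0, 9, 10, 12, 4] = (0 6 1 11 12 4 8)(2 7 3)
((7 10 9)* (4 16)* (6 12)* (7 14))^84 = [0, 1, 2, 3, 4, 5, 6, 7, 8, 9, 10, 11, 12, 13, 14, 15, 16] = (16)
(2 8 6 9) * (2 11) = (2 8 6 9 11) = [0, 1, 8, 3, 4, 5, 9, 7, 6, 11, 10, 2]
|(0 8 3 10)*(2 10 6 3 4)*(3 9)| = |(0 8 4 2 10)(3 6 9)| = 15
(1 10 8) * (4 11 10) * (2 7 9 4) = (1 2 7 9 4 11 10 8) = [0, 2, 7, 3, 11, 5, 6, 9, 1, 4, 8, 10]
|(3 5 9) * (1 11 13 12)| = |(1 11 13 12)(3 5 9)| = 12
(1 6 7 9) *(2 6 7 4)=(1 7 9)(2 6 4)=[0, 7, 6, 3, 2, 5, 4, 9, 8, 1]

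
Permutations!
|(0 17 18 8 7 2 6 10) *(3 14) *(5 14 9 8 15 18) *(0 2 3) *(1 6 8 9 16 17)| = 12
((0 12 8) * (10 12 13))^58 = [12, 1, 2, 3, 4, 5, 6, 7, 10, 9, 0, 11, 13, 8] = (0 12 13 8 10)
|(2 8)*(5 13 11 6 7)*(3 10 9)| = |(2 8)(3 10 9)(5 13 11 6 7)| = 30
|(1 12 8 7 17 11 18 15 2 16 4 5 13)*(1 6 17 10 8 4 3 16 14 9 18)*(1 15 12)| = 12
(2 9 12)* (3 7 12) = (2 9 3 7 12) = [0, 1, 9, 7, 4, 5, 6, 12, 8, 3, 10, 11, 2]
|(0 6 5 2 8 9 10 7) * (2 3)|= 9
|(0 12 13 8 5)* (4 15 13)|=|(0 12 4 15 13 8 5)|=7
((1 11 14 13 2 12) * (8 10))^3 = (1 13)(2 11)(8 10)(12 14) = [0, 13, 11, 3, 4, 5, 6, 7, 10, 9, 8, 2, 14, 1, 12]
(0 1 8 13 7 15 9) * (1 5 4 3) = [5, 8, 2, 1, 3, 4, 6, 15, 13, 0, 10, 11, 12, 7, 14, 9] = (0 5 4 3 1 8 13 7 15 9)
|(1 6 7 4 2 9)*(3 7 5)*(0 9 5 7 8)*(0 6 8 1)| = 8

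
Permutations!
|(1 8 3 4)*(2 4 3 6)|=|(1 8 6 2 4)|=5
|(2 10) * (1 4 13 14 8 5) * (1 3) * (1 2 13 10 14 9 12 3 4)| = |(2 14 8 5 4 10 13 9 12 3)| = 10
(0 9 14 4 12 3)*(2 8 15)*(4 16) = [9, 1, 8, 0, 12, 5, 6, 7, 15, 14, 10, 11, 3, 13, 16, 2, 4] = (0 9 14 16 4 12 3)(2 8 15)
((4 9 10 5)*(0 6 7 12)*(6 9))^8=(12)=[0, 1, 2, 3, 4, 5, 6, 7, 8, 9, 10, 11, 12]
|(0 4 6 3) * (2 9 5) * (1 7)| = 12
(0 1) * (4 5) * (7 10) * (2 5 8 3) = (0 1)(2 5 4 8 3)(7 10) = [1, 0, 5, 2, 8, 4, 6, 10, 3, 9, 7]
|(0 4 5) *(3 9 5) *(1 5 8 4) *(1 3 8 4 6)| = |(0 3 9 4 8 6 1 5)| = 8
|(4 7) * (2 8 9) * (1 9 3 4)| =7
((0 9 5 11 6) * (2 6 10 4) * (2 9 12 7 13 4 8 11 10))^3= (0 13 5 11)(2 12 4 10)(6 7 9 8)= [13, 1, 12, 3, 10, 11, 7, 9, 6, 8, 2, 0, 4, 5]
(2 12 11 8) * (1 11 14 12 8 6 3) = (1 11 6 3)(2 8)(12 14) = [0, 11, 8, 1, 4, 5, 3, 7, 2, 9, 10, 6, 14, 13, 12]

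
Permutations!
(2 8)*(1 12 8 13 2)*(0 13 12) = [13, 0, 12, 3, 4, 5, 6, 7, 1, 9, 10, 11, 8, 2] = (0 13 2 12 8 1)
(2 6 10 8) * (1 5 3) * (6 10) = [0, 5, 10, 1, 4, 3, 6, 7, 2, 9, 8] = (1 5 3)(2 10 8)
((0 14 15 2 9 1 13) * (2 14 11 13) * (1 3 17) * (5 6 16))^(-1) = (0 13 11)(1 17 3 9 2)(5 16 6)(14 15) = [13, 17, 1, 9, 4, 16, 5, 7, 8, 2, 10, 0, 12, 11, 15, 14, 6, 3]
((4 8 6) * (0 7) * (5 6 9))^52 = (4 9 6 8 5) = [0, 1, 2, 3, 9, 4, 8, 7, 5, 6]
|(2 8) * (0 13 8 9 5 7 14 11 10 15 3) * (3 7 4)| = |(0 13 8 2 9 5 4 3)(7 14 11 10 15)| = 40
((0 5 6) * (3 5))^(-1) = [6, 1, 2, 0, 4, 3, 5] = (0 6 5 3)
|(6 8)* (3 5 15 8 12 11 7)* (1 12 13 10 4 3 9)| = 40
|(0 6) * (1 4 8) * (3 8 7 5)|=6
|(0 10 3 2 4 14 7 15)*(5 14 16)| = 10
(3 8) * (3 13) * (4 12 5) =(3 8 13)(4 12 5) =[0, 1, 2, 8, 12, 4, 6, 7, 13, 9, 10, 11, 5, 3]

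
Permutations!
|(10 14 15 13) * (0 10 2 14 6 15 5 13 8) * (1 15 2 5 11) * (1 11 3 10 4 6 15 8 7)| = |(0 4 6 2 14 3 10 15 7 1 8)(5 13)| = 22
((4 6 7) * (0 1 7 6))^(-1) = (0 4 7 1) = [4, 0, 2, 3, 7, 5, 6, 1]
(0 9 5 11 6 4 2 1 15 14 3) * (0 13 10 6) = (0 9 5 11)(1 15 14 3 13 10 6 4 2) = [9, 15, 1, 13, 2, 11, 4, 7, 8, 5, 6, 0, 12, 10, 3, 14]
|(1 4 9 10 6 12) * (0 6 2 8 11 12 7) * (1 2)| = 12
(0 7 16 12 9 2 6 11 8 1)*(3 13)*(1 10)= [7, 0, 6, 13, 4, 5, 11, 16, 10, 2, 1, 8, 9, 3, 14, 15, 12]= (0 7 16 12 9 2 6 11 8 10 1)(3 13)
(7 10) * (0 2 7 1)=(0 2 7 10 1)=[2, 0, 7, 3, 4, 5, 6, 10, 8, 9, 1]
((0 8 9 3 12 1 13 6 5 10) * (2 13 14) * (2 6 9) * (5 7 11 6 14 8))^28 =(14)(0 5 10)(6 7 11) =[5, 1, 2, 3, 4, 10, 7, 11, 8, 9, 0, 6, 12, 13, 14]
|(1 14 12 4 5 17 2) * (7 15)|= 14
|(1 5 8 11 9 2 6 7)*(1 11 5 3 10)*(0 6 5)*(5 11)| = 15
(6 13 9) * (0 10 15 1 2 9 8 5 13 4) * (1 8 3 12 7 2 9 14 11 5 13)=(0 10 15 8 13 3 12 7 2 14 11 5 1 9 6 4)=[10, 9, 14, 12, 0, 1, 4, 2, 13, 6, 15, 5, 7, 3, 11, 8]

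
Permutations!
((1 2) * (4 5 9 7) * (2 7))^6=(9)=[0, 1, 2, 3, 4, 5, 6, 7, 8, 9]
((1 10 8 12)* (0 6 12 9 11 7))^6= (0 9 1)(6 11 10)(7 8 12)= [9, 0, 2, 3, 4, 5, 11, 8, 12, 1, 6, 10, 7]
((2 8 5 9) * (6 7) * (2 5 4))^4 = [0, 1, 8, 3, 2, 5, 6, 7, 4, 9] = (9)(2 8 4)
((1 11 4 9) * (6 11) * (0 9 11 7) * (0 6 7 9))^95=[0, 9, 2, 3, 11, 5, 7, 1, 8, 6, 10, 4]=(1 9 6 7)(4 11)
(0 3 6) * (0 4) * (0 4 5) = [3, 1, 2, 6, 4, 0, 5] = (0 3 6 5)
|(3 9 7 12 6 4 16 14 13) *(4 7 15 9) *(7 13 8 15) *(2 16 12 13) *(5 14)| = 13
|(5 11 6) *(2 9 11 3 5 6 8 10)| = 10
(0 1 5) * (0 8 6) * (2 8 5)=(0 1 2 8 6)=[1, 2, 8, 3, 4, 5, 0, 7, 6]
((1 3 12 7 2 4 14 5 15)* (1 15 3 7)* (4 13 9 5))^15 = (15)(1 12 3 5 9 13 2 7)(4 14) = [0, 12, 7, 5, 14, 9, 6, 1, 8, 13, 10, 11, 3, 2, 4, 15]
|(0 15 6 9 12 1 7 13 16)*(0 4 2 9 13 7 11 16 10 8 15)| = 35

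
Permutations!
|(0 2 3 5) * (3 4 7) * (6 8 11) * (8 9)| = 12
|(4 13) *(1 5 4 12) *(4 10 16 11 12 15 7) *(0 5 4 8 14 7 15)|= |(0 5 10 16 11 12 1 4 13)(7 8 14)|= 9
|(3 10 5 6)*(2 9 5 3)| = 4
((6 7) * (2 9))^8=[0, 1, 2, 3, 4, 5, 6, 7, 8, 9]=(9)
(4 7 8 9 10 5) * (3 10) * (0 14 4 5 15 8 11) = (0 14 4 7 11)(3 10 15 8 9) = [14, 1, 2, 10, 7, 5, 6, 11, 9, 3, 15, 0, 12, 13, 4, 8]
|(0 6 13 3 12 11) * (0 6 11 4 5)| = 8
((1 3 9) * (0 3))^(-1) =(0 1 9 3) =[1, 9, 2, 0, 4, 5, 6, 7, 8, 3]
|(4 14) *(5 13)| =2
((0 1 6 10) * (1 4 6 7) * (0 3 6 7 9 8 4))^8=(1 4 9 7 8)(3 10 6)=[0, 4, 2, 10, 9, 5, 3, 8, 1, 7, 6]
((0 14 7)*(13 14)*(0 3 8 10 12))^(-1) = (0 12 10 8 3 7 14 13) = [12, 1, 2, 7, 4, 5, 6, 14, 3, 9, 8, 11, 10, 0, 13]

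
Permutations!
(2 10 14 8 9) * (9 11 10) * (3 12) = (2 9)(3 12)(8 11 10 14) = [0, 1, 9, 12, 4, 5, 6, 7, 11, 2, 14, 10, 3, 13, 8]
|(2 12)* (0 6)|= 2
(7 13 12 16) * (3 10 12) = (3 10 12 16 7 13) = [0, 1, 2, 10, 4, 5, 6, 13, 8, 9, 12, 11, 16, 3, 14, 15, 7]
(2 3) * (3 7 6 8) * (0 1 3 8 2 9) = (0 1 3 9)(2 7 6) = [1, 3, 7, 9, 4, 5, 2, 6, 8, 0]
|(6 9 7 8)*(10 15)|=4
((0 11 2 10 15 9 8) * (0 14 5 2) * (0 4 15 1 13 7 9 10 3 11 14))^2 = (0 5 3 4 10 13 9)(1 7 8 14 2 11 15) = [5, 7, 11, 4, 10, 3, 6, 8, 14, 0, 13, 15, 12, 9, 2, 1]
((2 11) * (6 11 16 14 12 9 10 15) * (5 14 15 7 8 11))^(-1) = (2 11 8 7 10 9 12 14 5 6 15 16) = [0, 1, 11, 3, 4, 6, 15, 10, 7, 12, 9, 8, 14, 13, 5, 16, 2]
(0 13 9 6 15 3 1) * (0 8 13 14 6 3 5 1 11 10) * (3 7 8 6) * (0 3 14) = [0, 6, 2, 11, 4, 1, 15, 8, 13, 7, 3, 10, 12, 9, 14, 5] = (1 6 15 5)(3 11 10)(7 8 13 9)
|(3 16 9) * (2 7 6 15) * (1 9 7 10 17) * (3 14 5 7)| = |(1 9 14 5 7 6 15 2 10 17)(3 16)| = 10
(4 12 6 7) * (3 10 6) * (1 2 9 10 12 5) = (1 2 9 10 6 7 4 5)(3 12) = [0, 2, 9, 12, 5, 1, 7, 4, 8, 10, 6, 11, 3]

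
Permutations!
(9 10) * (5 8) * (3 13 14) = (3 13 14)(5 8)(9 10) = [0, 1, 2, 13, 4, 8, 6, 7, 5, 10, 9, 11, 12, 14, 3]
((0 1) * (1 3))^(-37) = (0 1 3) = [1, 3, 2, 0]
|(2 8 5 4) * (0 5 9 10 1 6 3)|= |(0 5 4 2 8 9 10 1 6 3)|= 10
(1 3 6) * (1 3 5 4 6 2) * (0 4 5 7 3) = [4, 7, 1, 2, 6, 5, 0, 3] = (0 4 6)(1 7 3 2)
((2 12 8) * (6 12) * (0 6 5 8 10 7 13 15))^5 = [13, 1, 8, 3, 4, 2, 15, 12, 5, 9, 6, 11, 0, 10, 14, 7] = (0 13 10 6 15 7 12)(2 8 5)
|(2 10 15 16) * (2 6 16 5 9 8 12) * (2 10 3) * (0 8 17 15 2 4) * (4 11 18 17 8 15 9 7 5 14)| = 36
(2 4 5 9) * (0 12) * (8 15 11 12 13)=[13, 1, 4, 3, 5, 9, 6, 7, 15, 2, 10, 12, 0, 8, 14, 11]=(0 13 8 15 11 12)(2 4 5 9)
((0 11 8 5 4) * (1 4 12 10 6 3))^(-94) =(0 6 8 1 12)(3 5 4 10 11) =[6, 12, 2, 5, 10, 4, 8, 7, 1, 9, 11, 3, 0]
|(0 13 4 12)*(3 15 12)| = 6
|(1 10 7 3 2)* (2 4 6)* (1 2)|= 6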